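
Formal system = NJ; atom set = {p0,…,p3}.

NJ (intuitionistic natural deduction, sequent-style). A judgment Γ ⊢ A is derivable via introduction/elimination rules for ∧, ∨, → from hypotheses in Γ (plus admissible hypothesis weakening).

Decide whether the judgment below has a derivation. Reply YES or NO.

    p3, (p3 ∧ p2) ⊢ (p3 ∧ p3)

Proof tree:
[Wk] p3, (p3 ∧ p2) ⊢ (p3 ∧ p3)
  [∧I] p3 ⊢ (p3 ∧ p3)
    [Ax] p3 ⊢ p3
    [Ax] p3 ⊢ p3

Result: YES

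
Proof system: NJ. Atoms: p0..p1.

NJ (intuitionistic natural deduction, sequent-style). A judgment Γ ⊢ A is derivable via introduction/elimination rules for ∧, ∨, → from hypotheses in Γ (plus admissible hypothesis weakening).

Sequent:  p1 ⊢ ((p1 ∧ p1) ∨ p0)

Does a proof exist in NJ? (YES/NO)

Proof tree:
[∨I₁] p1 ⊢ ((p1 ∧ p1) ∨ p0)
  [∧I] p1 ⊢ (p1 ∧ p1)
    [Ax] p1 ⊢ p1
    [Ax] p1 ⊢ p1

Result: YES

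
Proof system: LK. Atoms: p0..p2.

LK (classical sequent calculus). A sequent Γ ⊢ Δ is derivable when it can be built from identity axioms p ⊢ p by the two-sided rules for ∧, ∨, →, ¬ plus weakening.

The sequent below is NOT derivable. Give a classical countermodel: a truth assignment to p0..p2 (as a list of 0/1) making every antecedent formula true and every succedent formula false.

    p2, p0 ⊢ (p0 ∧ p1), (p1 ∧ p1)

Search for a countermodel by truth-table:
  v=000: Γ:[p2=F, p0=F] Δ:[(p0 ∧ p1)=F, (p1 ∧ p1)=F] refutes=False
  v=001: Γ:[p2=T, p0=F] Δ:[(p0 ∧ p1)=F, (p1 ∧ p1)=F] refutes=False
  v=010: Γ:[p2=F, p0=F] Δ:[(p0 ∧ p1)=F, (p1 ∧ p1)=T] refutes=False
  v=011: Γ:[p2=T, p0=F] Δ:[(p0 ∧ p1)=F, (p1 ∧ p1)=T] refutes=False
  v=100: Γ:[p2=F, p0=T] Δ:[(p0 ∧ p1)=F, (p1 ∧ p1)=F] refutes=False
  v=101: Γ:[p2=T, p0=T] Δ:[(p0 ∧ p1)=F, (p1 ∧ p1)=F] refutes=True  ← countermodel

Result: [1, 0, 1]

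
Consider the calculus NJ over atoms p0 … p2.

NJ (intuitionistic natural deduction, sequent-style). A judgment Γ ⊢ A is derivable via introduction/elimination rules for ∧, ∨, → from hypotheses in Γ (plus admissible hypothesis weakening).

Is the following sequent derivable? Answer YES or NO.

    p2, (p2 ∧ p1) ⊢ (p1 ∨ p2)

Derivation trace:
[Wk] p2, (p2 ∧ p1) ⊢ (p1 ∨ p2)
  [∨I₂] p2 ⊢ (p1 ∨ p2)
    [Ax] p2 ⊢ p2

Result: YES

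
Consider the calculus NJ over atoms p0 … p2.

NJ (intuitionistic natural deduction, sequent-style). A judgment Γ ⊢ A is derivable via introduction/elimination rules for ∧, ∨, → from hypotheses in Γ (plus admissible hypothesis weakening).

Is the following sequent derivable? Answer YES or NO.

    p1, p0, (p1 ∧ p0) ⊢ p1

Derivation trace:
[Wk] p1, p0, (p1 ∧ p0) ⊢ p1
  [Wk] p1, p0 ⊢ p1
    [Ax] p1 ⊢ p1

Result: YES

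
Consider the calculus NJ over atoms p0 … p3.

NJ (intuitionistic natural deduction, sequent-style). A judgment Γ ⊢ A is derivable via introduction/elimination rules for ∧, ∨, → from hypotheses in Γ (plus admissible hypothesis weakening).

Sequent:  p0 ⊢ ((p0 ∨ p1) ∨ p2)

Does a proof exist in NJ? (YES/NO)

Derivation (root first):
[∨I₁] p0 ⊢ ((p0 ∨ p1) ∨ p2)
  [∨I₁] p0 ⊢ (p0 ∨ p1)
    [Ax] p0 ⊢ p0

Result: YES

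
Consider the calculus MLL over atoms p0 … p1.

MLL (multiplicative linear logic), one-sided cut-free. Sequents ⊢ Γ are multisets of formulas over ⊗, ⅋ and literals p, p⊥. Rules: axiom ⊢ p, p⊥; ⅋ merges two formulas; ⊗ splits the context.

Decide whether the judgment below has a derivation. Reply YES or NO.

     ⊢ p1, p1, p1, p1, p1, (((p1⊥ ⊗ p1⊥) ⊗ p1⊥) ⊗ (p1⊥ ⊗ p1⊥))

Derivation trace:
[⊗]  ⊢ p1, p1, p1, p1, p1, (((p1⊥ ⊗ p1⊥) ⊗ p1⊥) ⊗ (p1⊥ ⊗ p1⊥))
  [⊗]  ⊢ p1, p1, p1, ((p1⊥ ⊗ p1⊥) ⊗ p1⊥)
    [⊗]  ⊢ p1, p1, (p1⊥ ⊗ p1⊥)
      [Ax]  ⊢ p1, p1⊥
      [Ax]  ⊢ p1, p1⊥
    [Ax]  ⊢ p1, p1⊥
  [⊗]  ⊢ p1, p1, (p1⊥ ⊗ p1⊥)
    [Ax]  ⊢ p1, p1⊥
    [Ax]  ⊢ p1, p1⊥

Result: YES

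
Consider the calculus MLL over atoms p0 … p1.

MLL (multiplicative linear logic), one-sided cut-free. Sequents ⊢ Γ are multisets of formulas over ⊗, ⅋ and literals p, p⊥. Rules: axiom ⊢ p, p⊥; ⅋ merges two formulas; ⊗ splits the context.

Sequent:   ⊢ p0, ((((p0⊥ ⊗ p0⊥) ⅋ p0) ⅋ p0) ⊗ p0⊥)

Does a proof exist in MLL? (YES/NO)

Proof tree:
[⊗]  ⊢ p0, ((((p0⊥ ⊗ p0⊥) ⅋ p0) ⅋ p0) ⊗ p0⊥)
  [⅋]  ⊢ (((p0⊥ ⊗ p0⊥) ⅋ p0) ⅋ p0)
    [⅋]  ⊢ p0, ((p0⊥ ⊗ p0⊥) ⅋ p0)
      [⊗]  ⊢ p0, p0, (p0⊥ ⊗ p0⊥)
        [Ax]  ⊢ p0, p0⊥
        [Ax]  ⊢ p0, p0⊥
  [Ax]  ⊢ p0, p0⊥

Result: YES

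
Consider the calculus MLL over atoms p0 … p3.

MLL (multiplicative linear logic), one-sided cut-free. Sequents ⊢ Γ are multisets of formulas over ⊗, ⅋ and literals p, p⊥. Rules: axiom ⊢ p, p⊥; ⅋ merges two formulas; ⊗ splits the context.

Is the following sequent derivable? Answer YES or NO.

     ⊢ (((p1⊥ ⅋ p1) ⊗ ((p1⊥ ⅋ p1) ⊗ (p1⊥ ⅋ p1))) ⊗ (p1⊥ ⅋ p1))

Proof tree:
[⊗]  ⊢ (((p1⊥ ⅋ p1) ⊗ ((p1⊥ ⅋ p1) ⊗ (p1⊥ ⅋ p1))) ⊗ (p1⊥ ⅋ p1))
  [⊗]  ⊢ ((p1⊥ ⅋ p1) ⊗ ((p1⊥ ⅋ p1) ⊗ (p1⊥ ⅋ p1)))
    [⅋]  ⊢ (p1⊥ ⅋ p1)
      [Ax]  ⊢ p1, p1⊥
    [⊗]  ⊢ ((p1⊥ ⅋ p1) ⊗ (p1⊥ ⅋ p1))
      [⅋]  ⊢ (p1⊥ ⅋ p1)
        [Ax]  ⊢ p1, p1⊥
      [⅋]  ⊢ (p1⊥ ⅋ p1)
        [Ax]  ⊢ p1, p1⊥
  [⅋]  ⊢ (p1⊥ ⅋ p1)
    [Ax]  ⊢ p1, p1⊥

Result: YES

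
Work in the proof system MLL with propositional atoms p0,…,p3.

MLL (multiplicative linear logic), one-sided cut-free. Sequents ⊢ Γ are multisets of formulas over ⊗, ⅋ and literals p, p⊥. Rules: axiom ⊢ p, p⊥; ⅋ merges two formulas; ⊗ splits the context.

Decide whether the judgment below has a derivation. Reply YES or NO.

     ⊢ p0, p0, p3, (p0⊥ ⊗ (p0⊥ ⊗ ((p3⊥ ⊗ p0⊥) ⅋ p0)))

Derivation trace:
[⊗]  ⊢ p0, p0, p3, (p0⊥ ⊗ (p0⊥ ⊗ ((p3⊥ ⊗ p0⊥) ⅋ p0)))
  [Ax]  ⊢ p0, p0⊥
  [⊗]  ⊢ p0, p3, (p0⊥ ⊗ ((p3⊥ ⊗ p0⊥) ⅋ p0))
    [Ax]  ⊢ p0, p0⊥
    [⅋]  ⊢ p3, ((p3⊥ ⊗ p0⊥) ⅋ p0)
      [⊗]  ⊢ p3, p0, (p3⊥ ⊗ p0⊥)
        [Ax]  ⊢ p3, p3⊥
        [Ax]  ⊢ p0, p0⊥

Result: YES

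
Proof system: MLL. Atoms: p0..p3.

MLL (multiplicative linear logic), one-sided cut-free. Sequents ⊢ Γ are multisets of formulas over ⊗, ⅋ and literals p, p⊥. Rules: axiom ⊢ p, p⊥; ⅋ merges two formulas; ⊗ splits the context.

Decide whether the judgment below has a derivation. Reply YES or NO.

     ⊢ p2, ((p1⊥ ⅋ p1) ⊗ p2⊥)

Derivation trace:
[⊗]  ⊢ p2, ((p1⊥ ⅋ p1) ⊗ p2⊥)
  [⅋]  ⊢ (p1⊥ ⅋ p1)
    [Ax]  ⊢ p1, p1⊥
  [Ax]  ⊢ p2, p2⊥

Result: YES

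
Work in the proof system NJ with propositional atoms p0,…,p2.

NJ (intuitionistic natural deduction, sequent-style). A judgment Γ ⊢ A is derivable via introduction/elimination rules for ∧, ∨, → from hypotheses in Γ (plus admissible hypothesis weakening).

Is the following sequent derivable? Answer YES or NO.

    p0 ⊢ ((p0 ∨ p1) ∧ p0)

Derivation (root first):
[∧I] p0 ⊢ ((p0 ∨ p1) ∧ p0)
  [∨I₁] p0 ⊢ (p0 ∨ p1)
    [Ax] p0 ⊢ p0
  [Ax] p0 ⊢ p0

Result: YES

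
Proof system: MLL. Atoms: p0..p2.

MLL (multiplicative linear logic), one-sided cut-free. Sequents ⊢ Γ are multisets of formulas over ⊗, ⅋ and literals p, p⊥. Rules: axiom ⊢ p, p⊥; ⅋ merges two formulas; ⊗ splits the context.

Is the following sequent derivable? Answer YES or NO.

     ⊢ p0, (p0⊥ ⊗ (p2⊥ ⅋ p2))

Derivation (root first):
[⊗]  ⊢ p0, (p0⊥ ⊗ (p2⊥ ⅋ p2))
  [Ax]  ⊢ p0, p0⊥
  [⅋]  ⊢ (p2⊥ ⅋ p2)
    [Ax]  ⊢ p2, p2⊥

Result: YES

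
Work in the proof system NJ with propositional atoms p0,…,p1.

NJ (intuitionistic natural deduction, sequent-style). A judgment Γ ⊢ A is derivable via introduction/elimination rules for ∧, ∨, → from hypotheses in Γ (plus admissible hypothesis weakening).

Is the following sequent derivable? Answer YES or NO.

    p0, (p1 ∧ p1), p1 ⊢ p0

Derivation trace:
[Wk] p0, (p1 ∧ p1), p1 ⊢ p0
  [Wk] p0, (p1 ∧ p1) ⊢ p0
    [Ax] p0 ⊢ p0

Result: YES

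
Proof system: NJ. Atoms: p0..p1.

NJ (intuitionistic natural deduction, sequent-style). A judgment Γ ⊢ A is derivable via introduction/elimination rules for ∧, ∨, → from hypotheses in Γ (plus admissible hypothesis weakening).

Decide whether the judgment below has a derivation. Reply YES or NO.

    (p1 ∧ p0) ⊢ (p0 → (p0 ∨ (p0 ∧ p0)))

Derivation trace:
[→I] (p1 ∧ p0) ⊢ (p0 → (p0 ∨ (p0 ∧ p0)))
  [Wk] p0, (p1 ∧ p0) ⊢ (p0 ∨ (p0 ∧ p0))
    [∨I₂] p0 ⊢ (p0 ∨ (p0 ∧ p0))
      [∧I] p0 ⊢ (p0 ∧ p0)
        [Ax] p0 ⊢ p0
        [Ax] p0 ⊢ p0

Result: YES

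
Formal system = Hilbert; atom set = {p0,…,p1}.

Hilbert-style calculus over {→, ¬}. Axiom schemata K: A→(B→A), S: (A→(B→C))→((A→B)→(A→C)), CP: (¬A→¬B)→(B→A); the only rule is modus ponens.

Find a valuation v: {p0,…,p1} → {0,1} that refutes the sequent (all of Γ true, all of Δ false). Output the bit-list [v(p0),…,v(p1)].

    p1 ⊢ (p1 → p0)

Enumerate valuations to refute Γ ⊢ Δ:
  v=00: Γ:[p1=F] Δ:[(p1 → p0)=T] refutes=False
  v=01: Γ:[p1=T] Δ:[(p1 → p0)=F] refutes=True  ← countermodel

Result: [0, 1]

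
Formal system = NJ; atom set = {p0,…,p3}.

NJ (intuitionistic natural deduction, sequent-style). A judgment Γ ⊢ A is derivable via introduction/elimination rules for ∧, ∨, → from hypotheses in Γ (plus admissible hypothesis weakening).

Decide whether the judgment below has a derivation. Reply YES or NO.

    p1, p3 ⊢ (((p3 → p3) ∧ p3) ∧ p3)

Derivation (root first):
[∧I] p1, p3 ⊢ (((p3 → p3) ∧ p3) ∧ p3)
  [∧I] p1, p3 ⊢ ((p3 → p3) ∧ p3)
    [→I] p1 ⊢ (p3 → p3)
      [Wk] p3, p1 ⊢ p3
        [Ax] p3 ⊢ p3
    [Ax] p3 ⊢ p3
  [Ax] p3 ⊢ p3

Result: YES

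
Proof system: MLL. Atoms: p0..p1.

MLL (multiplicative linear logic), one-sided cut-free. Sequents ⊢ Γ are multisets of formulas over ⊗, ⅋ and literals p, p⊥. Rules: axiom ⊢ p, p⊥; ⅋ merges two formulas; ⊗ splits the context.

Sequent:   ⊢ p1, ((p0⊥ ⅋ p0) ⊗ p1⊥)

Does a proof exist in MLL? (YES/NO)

Derivation trace:
[⊗]  ⊢ p1, ((p0⊥ ⅋ p0) ⊗ p1⊥)
  [⅋]  ⊢ (p0⊥ ⅋ p0)
    [Ax]  ⊢ p0, p0⊥
  [Ax]  ⊢ p1, p1⊥

Result: YES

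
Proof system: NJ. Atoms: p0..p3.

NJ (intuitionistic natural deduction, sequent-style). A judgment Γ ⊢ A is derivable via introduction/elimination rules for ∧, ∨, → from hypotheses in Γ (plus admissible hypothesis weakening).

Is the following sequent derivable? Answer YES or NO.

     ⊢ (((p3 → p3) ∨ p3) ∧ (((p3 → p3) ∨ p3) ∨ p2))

Derivation trace:
[∧I]  ⊢ (((p3 → p3) ∨ p3) ∧ (((p3 → p3) ∨ p3) ∨ p2))
  [∨I₁]  ⊢ ((p3 → p3) ∨ p3)
    [→I]  ⊢ (p3 → p3)
      [Ax] p3 ⊢ p3
  [∨I₁]  ⊢ (((p3 → p3) ∨ p3) ∨ p2)
    [∨I₁]  ⊢ ((p3 → p3) ∨ p3)
      [→I]  ⊢ (p3 → p3)
        [Ax] p3 ⊢ p3

Result: YES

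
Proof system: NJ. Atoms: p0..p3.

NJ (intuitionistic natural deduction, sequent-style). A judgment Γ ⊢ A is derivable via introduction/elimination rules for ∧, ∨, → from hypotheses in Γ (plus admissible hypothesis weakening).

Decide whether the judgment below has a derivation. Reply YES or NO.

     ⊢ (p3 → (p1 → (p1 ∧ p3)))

Derivation trace:
[→I]  ⊢ (p3 → (p1 → (p1 ∧ p3)))
  [→I] p3 ⊢ (p1 → (p1 ∧ p3))
    [∧I] p1, p3 ⊢ (p1 ∧ p3)
      [Ax] p1 ⊢ p1
      [Ax] p3 ⊢ p3

Result: YES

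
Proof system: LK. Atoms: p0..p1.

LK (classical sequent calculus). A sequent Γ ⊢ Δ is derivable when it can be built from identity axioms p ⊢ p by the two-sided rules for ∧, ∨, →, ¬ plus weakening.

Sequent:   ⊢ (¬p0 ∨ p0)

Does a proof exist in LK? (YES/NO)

Derivation (root first):
[∨R]  ⊢ (¬p0 ∨ p0)
  [¬R]  ⊢ p0, ¬p0
    [Ax] p0 ⊢ p0

Result: YES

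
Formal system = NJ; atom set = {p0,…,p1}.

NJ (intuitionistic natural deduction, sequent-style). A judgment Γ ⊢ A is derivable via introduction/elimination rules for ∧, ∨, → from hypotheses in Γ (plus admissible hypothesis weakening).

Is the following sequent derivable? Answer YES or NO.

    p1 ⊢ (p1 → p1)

Proof tree:
[→I] p1 ⊢ (p1 → p1)
  [Wk] p1, p1 ⊢ p1
    [Ax] p1 ⊢ p1

Result: YES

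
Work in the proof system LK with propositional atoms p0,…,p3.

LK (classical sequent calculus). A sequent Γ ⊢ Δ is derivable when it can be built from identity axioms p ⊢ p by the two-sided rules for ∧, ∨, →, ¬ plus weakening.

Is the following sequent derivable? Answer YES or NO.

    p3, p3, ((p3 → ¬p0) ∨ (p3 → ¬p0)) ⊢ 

Search for a countermodel by truth-table:
  v=0000: Γ:[p3=F, p3=F, ((p3 → ¬p0) ∨ (p3 → ¬p0))=T] Δ:[] refutes=False
  v=0001: Γ:[p3=T, p3=T, ((p3 → ¬p0) ∨ (p3 → ¬p0))=T] Δ:[] refutes=True  ← countermodel

Result: NO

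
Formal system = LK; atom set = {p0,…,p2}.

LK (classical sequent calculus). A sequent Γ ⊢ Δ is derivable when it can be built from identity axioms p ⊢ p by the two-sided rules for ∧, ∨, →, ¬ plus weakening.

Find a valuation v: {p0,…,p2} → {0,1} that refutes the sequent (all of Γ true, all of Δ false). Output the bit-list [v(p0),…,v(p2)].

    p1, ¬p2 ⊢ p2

Search for a countermodel by truth-table:
  v=000: Γ:[p1=F, ¬p2=T] Δ:[p2=F] refutes=False
  v=001: Γ:[p1=F, ¬p2=F] Δ:[p2=T] refutes=False
  v=010: Γ:[p1=T, ¬p2=T] Δ:[p2=F] refutes=True  ← countermodel

Result: [0, 1, 0]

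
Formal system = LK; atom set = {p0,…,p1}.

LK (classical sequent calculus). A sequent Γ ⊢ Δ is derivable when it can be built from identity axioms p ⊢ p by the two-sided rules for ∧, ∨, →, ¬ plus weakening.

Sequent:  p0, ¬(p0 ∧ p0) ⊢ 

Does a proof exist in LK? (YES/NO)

Derivation trace:
[¬L] p0, ¬(p0 ∧ p0) ⊢ 
  [∧R] p0 ⊢ (p0 ∧ p0)
    [Ax] p0 ⊢ p0
    [Ax] p0 ⊢ p0

Result: YES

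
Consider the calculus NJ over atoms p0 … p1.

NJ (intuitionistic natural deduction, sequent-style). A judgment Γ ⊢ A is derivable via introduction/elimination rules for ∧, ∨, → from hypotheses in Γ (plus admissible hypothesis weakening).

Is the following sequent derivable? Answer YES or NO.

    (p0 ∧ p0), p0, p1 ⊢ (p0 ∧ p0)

Derivation trace:
[Wk] (p0 ∧ p0), p0, p1 ⊢ (p0 ∧ p0)
  [∧I] (p0 ∧ p0), p0 ⊢ (p0 ∧ p0)
    [Ax] p0 ⊢ p0
    [Wk] p0, (p0 ∧ p0) ⊢ p0
      [Ax] p0 ⊢ p0

Result: YES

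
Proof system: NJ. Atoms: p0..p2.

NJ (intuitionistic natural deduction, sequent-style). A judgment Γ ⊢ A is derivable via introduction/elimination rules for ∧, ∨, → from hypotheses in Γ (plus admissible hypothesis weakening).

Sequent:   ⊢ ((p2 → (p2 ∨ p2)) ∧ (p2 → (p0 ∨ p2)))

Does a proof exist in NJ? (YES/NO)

Proof tree:
[∧I]  ⊢ ((p2 → (p2 ∨ p2)) ∧ (p2 → (p0 ∨ p2)))
  [→I]  ⊢ (p2 → (p2 ∨ p2))
    [∨I₁] p2 ⊢ (p2 ∨ p2)
      [Ax] p2 ⊢ p2
  [→I]  ⊢ (p2 → (p0 ∨ p2))
    [∨I₂] p2 ⊢ (p0 ∨ p2)
      [Ax] p2 ⊢ p2

Result: YES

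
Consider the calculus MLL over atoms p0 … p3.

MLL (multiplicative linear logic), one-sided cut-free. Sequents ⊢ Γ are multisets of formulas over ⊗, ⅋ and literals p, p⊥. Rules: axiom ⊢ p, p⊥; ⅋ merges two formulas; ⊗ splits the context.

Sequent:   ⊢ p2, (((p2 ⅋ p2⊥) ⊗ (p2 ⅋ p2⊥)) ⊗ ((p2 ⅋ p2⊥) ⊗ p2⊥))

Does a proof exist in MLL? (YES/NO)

Derivation trace:
[⊗]  ⊢ p2, (((p2 ⅋ p2⊥) ⊗ (p2 ⅋ p2⊥)) ⊗ ((p2 ⅋ p2⊥) ⊗ p2⊥))
  [⊗]  ⊢ ((p2 ⅋ p2⊥) ⊗ (p2 ⅋ p2⊥))
    [⅋]  ⊢ (p2 ⅋ p2⊥)
      [Ax]  ⊢ p2, p2⊥
    [⅋]  ⊢ (p2 ⅋ p2⊥)
      [Ax]  ⊢ p2, p2⊥
  [⊗]  ⊢ p2, ((p2 ⅋ p2⊥) ⊗ p2⊥)
    [⅋]  ⊢ (p2 ⅋ p2⊥)
      [Ax]  ⊢ p2, p2⊥
    [Ax]  ⊢ p2, p2⊥

Result: YES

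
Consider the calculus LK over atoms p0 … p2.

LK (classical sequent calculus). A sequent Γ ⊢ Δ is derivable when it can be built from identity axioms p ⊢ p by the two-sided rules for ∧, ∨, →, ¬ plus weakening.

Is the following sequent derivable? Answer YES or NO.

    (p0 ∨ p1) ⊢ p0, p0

Truth-table refutation:
  v=000: Γ:[(p0 ∨ p1)=F] Δ:[p0=F, p0=F] refutes=False
  v=001: Γ:[(p0 ∨ p1)=F] Δ:[p0=F, p0=F] refutes=False
  v=010: Γ:[(p0 ∨ p1)=T] Δ:[p0=F, p0=F] refutes=True  ← countermodel

Result: NO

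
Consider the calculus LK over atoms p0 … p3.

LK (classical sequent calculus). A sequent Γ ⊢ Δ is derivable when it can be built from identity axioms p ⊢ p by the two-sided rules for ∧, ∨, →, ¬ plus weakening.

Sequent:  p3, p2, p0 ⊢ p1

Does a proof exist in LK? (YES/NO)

Search for a countermodel by truth-table:
  v=0000: Γ:[p3=F, p2=F, p0=F] Δ:[p1=F] refutes=False
  v=0001: Γ:[p3=T, p2=F, p0=F] Δ:[p1=F] refutes=False
  v=0010: Γ:[p3=F, p2=T, p0=F] Δ:[p1=F] refutes=False
  v=0011: Γ:[p3=T, p2=T, p0=F] Δ:[p1=F] refutes=False
  v=0100: Γ:[p3=F, p2=F, p0=F] Δ:[p1=T] refutes=False
  v=0101: Γ:[p3=T, p2=F, p0=F] Δ:[p1=T] refutes=False
  v=0110: Γ:[p3=F, p2=T, p0=F] Δ:[p1=T] refutes=False
  v=0111: Γ:[p3=T, p2=T, p0=F] Δ:[p1=T] refutes=False
  v=1000: Γ:[p3=F, p2=F, p0=T] Δ:[p1=F] refutes=False
  v=1001: Γ:[p3=T, p2=F, p0=T] Δ:[p1=F] refutes=False
  v=1010: Γ:[p3=F, p2=T, p0=T] Δ:[p1=F] refutes=False
  v=1011: Γ:[p3=T, p2=T, p0=T] Δ:[p1=F] refutes=True  ← countermodel

Result: NO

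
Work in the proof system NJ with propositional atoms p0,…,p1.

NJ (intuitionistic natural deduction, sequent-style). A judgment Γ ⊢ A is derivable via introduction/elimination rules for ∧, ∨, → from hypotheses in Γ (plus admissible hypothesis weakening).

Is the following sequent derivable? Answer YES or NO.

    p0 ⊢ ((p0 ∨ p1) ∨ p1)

Proof tree:
[∨I₁] p0 ⊢ ((p0 ∨ p1) ∨ p1)
  [∨I₁] p0 ⊢ (p0 ∨ p1)
    [Ax] p0 ⊢ p0

Result: YES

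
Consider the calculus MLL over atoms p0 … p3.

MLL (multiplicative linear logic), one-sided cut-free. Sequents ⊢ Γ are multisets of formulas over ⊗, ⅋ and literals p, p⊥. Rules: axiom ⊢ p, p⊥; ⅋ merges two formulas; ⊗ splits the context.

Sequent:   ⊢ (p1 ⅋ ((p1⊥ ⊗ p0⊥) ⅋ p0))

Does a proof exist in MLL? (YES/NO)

Derivation trace:
[⅋]  ⊢ (p1 ⅋ ((p1⊥ ⊗ p0⊥) ⅋ p0))
  [⅋]  ⊢ p1, ((p1⊥ ⊗ p0⊥) ⅋ p0)
    [⊗]  ⊢ p1, p0, (p1⊥ ⊗ p0⊥)
      [Ax]  ⊢ p1, p1⊥
      [Ax]  ⊢ p0, p0⊥

Result: YES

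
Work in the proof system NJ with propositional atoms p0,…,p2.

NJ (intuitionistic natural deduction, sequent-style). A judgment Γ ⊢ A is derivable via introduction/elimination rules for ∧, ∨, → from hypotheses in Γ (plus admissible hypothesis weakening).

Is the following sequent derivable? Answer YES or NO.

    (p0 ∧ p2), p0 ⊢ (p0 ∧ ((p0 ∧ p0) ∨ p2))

Derivation trace:
[∧I] (p0 ∧ p2), p0 ⊢ (p0 ∧ ((p0 ∧ p0) ∨ p2))
  [Ax] p0 ⊢ p0
  [∨I₁] p0, (p0 ∧ p2) ⊢ ((p0 ∧ p0) ∨ p2)
    [Wk] p0, (p0 ∧ p2) ⊢ (p0 ∧ p0)
      [∧I] p0 ⊢ (p0 ∧ p0)
        [Ax] p0 ⊢ p0
        [Ax] p0 ⊢ p0

Result: YES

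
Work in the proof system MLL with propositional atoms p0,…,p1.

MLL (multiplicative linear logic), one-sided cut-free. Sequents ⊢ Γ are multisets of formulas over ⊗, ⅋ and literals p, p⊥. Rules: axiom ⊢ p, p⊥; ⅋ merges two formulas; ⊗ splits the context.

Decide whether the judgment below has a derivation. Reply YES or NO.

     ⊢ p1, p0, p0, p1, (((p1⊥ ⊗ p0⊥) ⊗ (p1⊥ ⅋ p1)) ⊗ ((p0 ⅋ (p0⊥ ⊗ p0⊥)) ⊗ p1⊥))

Proof tree:
[⊗]  ⊢ p1, p0, p0, p1, (((p1⊥ ⊗ p0⊥) ⊗ (p1⊥ ⅋ p1)) ⊗ ((p0 ⅋ (p0⊥ ⊗ p0⊥)) ⊗ p1⊥))
  [⊗]  ⊢ p1, p0, ((p1⊥ ⊗ p0⊥) ⊗ (p1⊥ ⅋ p1))
    [⊗]  ⊢ p1, p0, (p1⊥ ⊗ p0⊥)
      [Ax]  ⊢ p1, p1⊥
      [Ax]  ⊢ p0, p0⊥
    [⅋]  ⊢ (p1⊥ ⅋ p1)
      [Ax]  ⊢ p1, p1⊥
  [⊗]  ⊢ p0, p1, ((p0 ⅋ (p0⊥ ⊗ p0⊥)) ⊗ p1⊥)
    [⅋]  ⊢ p0, (p0 ⅋ (p0⊥ ⊗ p0⊥))
      [⊗]  ⊢ p0, p0, (p0⊥ ⊗ p0⊥)
        [Ax]  ⊢ p0, p0⊥
        [Ax]  ⊢ p0, p0⊥
    [Ax]  ⊢ p1, p1⊥

Result: YES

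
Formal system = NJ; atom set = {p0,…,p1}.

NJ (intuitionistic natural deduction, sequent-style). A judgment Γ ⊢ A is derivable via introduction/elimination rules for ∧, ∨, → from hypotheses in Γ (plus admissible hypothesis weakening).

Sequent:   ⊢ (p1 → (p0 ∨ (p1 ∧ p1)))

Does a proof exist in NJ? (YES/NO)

Proof tree:
[→I]  ⊢ (p1 → (p0 ∨ (p1 ∧ p1)))
  [∨I₂] p1 ⊢ (p0 ∨ (p1 ∧ p1))
    [∧I] p1 ⊢ (p1 ∧ p1)
      [Ax] p1 ⊢ p1
      [Ax] p1 ⊢ p1

Result: YES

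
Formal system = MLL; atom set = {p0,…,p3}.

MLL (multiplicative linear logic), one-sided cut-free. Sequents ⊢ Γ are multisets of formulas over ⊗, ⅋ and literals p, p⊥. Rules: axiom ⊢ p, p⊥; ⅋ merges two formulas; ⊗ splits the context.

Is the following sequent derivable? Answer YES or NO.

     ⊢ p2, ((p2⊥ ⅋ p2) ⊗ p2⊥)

Derivation (root first):
[⊗]  ⊢ p2, ((p2⊥ ⅋ p2) ⊗ p2⊥)
  [⅋]  ⊢ (p2⊥ ⅋ p2)
    [Ax]  ⊢ p2, p2⊥
  [Ax]  ⊢ p2, p2⊥

Result: YES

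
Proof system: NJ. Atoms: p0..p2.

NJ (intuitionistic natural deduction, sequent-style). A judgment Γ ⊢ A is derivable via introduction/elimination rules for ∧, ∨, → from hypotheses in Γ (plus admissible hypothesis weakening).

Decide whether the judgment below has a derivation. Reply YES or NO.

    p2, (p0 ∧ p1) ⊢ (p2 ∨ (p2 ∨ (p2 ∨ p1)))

Derivation trace:
[∨I₂] p2, (p0 ∧ p1) ⊢ (p2 ∨ (p2 ∨ (p2 ∨ p1)))
  [∨I₂] p2, (p0 ∧ p1) ⊢ (p2 ∨ (p2 ∨ p1))
    [∨I₁] p2, (p0 ∧ p1) ⊢ (p2 ∨ p1)
      [Wk] p2, (p0 ∧ p1) ⊢ p2
        [Ax] p2 ⊢ p2

Result: YES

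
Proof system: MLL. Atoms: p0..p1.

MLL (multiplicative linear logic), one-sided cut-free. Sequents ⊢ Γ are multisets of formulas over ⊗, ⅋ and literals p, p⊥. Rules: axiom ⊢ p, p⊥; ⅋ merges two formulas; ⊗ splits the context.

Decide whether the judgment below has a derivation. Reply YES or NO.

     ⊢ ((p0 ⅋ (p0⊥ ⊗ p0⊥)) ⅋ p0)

Derivation (root first):
[⅋]  ⊢ ((p0 ⅋ (p0⊥ ⊗ p0⊥)) ⅋ p0)
  [⅋]  ⊢ p0, (p0 ⅋ (p0⊥ ⊗ p0⊥))
    [⊗]  ⊢ p0, p0, (p0⊥ ⊗ p0⊥)
      [Ax]  ⊢ p0, p0⊥
      [Ax]  ⊢ p0, p0⊥

Result: YES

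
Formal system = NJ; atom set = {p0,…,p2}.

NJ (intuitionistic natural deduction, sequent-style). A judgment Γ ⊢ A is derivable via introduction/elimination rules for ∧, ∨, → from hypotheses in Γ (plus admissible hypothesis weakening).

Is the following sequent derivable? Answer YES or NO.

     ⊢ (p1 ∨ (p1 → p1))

Proof tree:
[∨I₂]  ⊢ (p1 ∨ (p1 → p1))
  [→I]  ⊢ (p1 → p1)
    [Ax] p1 ⊢ p1

Result: YES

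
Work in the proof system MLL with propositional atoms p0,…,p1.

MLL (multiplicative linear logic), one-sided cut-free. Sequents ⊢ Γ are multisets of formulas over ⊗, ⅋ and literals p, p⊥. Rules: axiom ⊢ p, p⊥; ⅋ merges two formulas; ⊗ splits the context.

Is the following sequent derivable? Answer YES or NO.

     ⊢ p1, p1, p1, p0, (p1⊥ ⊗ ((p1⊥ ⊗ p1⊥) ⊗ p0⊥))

Derivation trace:
[⊗]  ⊢ p1, p1, p1, p0, (p1⊥ ⊗ ((p1⊥ ⊗ p1⊥) ⊗ p0⊥))
  [Ax]  ⊢ p1, p1⊥
  [⊗]  ⊢ p1, p1, p0, ((p1⊥ ⊗ p1⊥) ⊗ p0⊥)
    [⊗]  ⊢ p1, p1, (p1⊥ ⊗ p1⊥)
      [Ax]  ⊢ p1, p1⊥
      [Ax]  ⊢ p1, p1⊥
    [Ax]  ⊢ p0, p0⊥

Result: YES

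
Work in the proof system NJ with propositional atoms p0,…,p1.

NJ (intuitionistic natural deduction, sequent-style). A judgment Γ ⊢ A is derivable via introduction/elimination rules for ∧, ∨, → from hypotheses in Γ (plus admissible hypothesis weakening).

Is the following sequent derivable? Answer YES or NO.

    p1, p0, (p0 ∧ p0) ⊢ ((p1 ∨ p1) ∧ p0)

Derivation (root first):
[Wk] p1, p0, (p0 ∧ p0) ⊢ ((p1 ∨ p1) ∧ p0)
  [∧I] p1, p0 ⊢ ((p1 ∨ p1) ∧ p0)
    [∨I₂] p1 ⊢ (p1 ∨ p1)
      [Ax] p1 ⊢ p1
    [Ax] p0 ⊢ p0

Result: YES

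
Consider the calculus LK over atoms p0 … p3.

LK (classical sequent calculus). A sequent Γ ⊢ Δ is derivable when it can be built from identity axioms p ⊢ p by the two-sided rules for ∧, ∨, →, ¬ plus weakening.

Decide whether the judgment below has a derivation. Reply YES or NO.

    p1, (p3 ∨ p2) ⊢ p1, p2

Proof tree:
[∨L] p1, (p3 ∨ p2) ⊢ p1, p2
  [WL] p1, p3 ⊢ p1
    [Ax] p1 ⊢ p1
  [Ax] p2 ⊢ p2

Result: YES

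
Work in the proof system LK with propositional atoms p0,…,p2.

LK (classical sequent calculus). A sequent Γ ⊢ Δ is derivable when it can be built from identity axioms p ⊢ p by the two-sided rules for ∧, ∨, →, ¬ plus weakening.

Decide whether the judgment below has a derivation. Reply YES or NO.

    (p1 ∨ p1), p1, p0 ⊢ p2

Enumerate valuations to refute Γ ⊢ Δ:
  v=000: Γ:[(p1 ∨ p1)=F, p1=F, p0=F] Δ:[p2=F] refutes=False
  v=001: Γ:[(p1 ∨ p1)=F, p1=F, p0=F] Δ:[p2=T] refutes=False
  v=010: Γ:[(p1 ∨ p1)=T, p1=T, p0=F] Δ:[p2=F] refutes=False
  v=011: Γ:[(p1 ∨ p1)=T, p1=T, p0=F] Δ:[p2=T] refutes=False
  v=100: Γ:[(p1 ∨ p1)=F, p1=F, p0=T] Δ:[p2=F] refutes=False
  v=101: Γ:[(p1 ∨ p1)=F, p1=F, p0=T] Δ:[p2=T] refutes=False
  v=110: Γ:[(p1 ∨ p1)=T, p1=T, p0=T] Δ:[p2=F] refutes=True  ← countermodel

Result: NO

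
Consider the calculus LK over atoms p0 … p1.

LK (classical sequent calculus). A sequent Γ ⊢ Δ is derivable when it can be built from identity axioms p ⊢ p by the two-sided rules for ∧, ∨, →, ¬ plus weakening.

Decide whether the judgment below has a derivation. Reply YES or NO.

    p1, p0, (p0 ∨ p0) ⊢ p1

Proof tree:
[∨L] p1, p0, (p0 ∨ p0) ⊢ p1
  [WL] p1, p0, p0, p0 ⊢ p1
    [WL] p1, p0, p0 ⊢ p1
      [WL] p1, p0 ⊢ p1
        [Ax] p1 ⊢ p1
  [WL] p1, p0, p0, p0 ⊢ p1
    [WL] p1, p0, p0 ⊢ p1
      [WL] p1, p0 ⊢ p1
        [Ax] p1 ⊢ p1

Result: YES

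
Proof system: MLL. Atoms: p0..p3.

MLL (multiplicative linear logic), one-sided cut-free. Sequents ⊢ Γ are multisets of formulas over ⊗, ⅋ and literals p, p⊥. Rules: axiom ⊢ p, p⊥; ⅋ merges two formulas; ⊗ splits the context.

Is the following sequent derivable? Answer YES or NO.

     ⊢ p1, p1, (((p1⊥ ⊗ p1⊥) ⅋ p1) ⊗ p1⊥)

Derivation trace:
[⊗]  ⊢ p1, p1, (((p1⊥ ⊗ p1⊥) ⅋ p1) ⊗ p1⊥)
  [⅋]  ⊢ p1, ((p1⊥ ⊗ p1⊥) ⅋ p1)
    [⊗]  ⊢ p1, p1, (p1⊥ ⊗ p1⊥)
      [Ax]  ⊢ p1, p1⊥
      [Ax]  ⊢ p1, p1⊥
  [Ax]  ⊢ p1, p1⊥

Result: YES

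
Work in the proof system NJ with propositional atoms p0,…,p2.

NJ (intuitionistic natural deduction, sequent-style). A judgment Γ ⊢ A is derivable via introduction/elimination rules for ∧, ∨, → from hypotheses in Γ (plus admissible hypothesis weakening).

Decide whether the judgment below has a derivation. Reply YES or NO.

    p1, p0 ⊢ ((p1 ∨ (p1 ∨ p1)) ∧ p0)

Derivation (root first):
[∧I] p1, p0 ⊢ ((p1 ∨ (p1 ∨ p1)) ∧ p0)
  [∨I₂] p1 ⊢ (p1 ∨ (p1 ∨ p1))
    [∨I₂] p1 ⊢ (p1 ∨ p1)
      [Ax] p1 ⊢ p1
  [Ax] p0 ⊢ p0

Result: YES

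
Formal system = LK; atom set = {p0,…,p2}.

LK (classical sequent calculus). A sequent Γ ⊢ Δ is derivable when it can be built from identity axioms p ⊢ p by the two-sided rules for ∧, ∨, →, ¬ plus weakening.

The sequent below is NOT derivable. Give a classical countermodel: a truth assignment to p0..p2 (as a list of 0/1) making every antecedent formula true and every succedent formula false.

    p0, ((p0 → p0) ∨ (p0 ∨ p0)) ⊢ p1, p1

Truth-table refutation:
  v=000: Γ:[p0=F, ((p0 → p0) ∨ (p0 ∨ p0))=T] Δ:[p1=F, p1=F] refutes=False
  v=001: Γ:[p0=F, ((p0 → p0) ∨ (p0 ∨ p0))=T] Δ:[p1=F, p1=F] refutes=False
  v=010: Γ:[p0=F, ((p0 → p0) ∨ (p0 ∨ p0))=T] Δ:[p1=T, p1=T] refutes=False
  v=011: Γ:[p0=F, ((p0 → p0) ∨ (p0 ∨ p0))=T] Δ:[p1=T, p1=T] refutes=False
  v=100: Γ:[p0=T, ((p0 → p0) ∨ (p0 ∨ p0))=T] Δ:[p1=F, p1=F] refutes=True  ← countermodel

Result: [1, 0, 0]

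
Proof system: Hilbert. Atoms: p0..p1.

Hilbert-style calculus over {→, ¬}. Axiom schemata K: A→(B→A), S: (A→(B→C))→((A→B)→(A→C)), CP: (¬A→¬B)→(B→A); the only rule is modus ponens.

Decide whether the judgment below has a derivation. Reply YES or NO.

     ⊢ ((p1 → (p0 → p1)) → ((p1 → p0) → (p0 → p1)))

Search for a countermodel by truth-table:
  v=00: Γ:[] Δ:[((p1 → (p0 → p1)) → ((p1 → p0) → (p0 → p1)))=T] refutes=False
  v=01: Γ:[] Δ:[((p1 → (p0 → p1)) → ((p1 → p0) → (p0 → p1)))=T] refutes=False
  v=10: Γ:[] Δ:[((p1 → (p0 → p1)) → ((p1 → p0) → (p0 → p1)))=F] refutes=True  ← countermodel

Result: NO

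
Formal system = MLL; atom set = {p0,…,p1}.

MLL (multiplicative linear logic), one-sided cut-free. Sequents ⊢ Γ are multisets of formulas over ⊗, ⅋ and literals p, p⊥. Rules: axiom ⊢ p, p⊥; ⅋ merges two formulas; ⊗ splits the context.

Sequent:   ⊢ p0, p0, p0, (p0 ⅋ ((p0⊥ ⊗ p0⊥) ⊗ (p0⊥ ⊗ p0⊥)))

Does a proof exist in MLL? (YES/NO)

Derivation (root first):
[⅋]  ⊢ p0, p0, p0, (p0 ⅋ ((p0⊥ ⊗ p0⊥) ⊗ (p0⊥ ⊗ p0⊥)))
  [⊗]  ⊢ p0, p0, p0, p0, ((p0⊥ ⊗ p0⊥) ⊗ (p0⊥ ⊗ p0⊥))
    [⊗]  ⊢ p0, p0, (p0⊥ ⊗ p0⊥)
      [Ax]  ⊢ p0, p0⊥
      [Ax]  ⊢ p0, p0⊥
    [⊗]  ⊢ p0, p0, (p0⊥ ⊗ p0⊥)
      [Ax]  ⊢ p0, p0⊥
      [Ax]  ⊢ p0, p0⊥

Result: YES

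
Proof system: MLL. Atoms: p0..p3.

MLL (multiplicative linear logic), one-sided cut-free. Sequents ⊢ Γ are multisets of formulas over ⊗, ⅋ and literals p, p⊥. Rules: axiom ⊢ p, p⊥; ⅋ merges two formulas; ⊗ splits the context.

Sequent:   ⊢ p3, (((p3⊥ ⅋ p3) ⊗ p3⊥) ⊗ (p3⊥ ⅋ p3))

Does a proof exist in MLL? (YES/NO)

Derivation trace:
[⊗]  ⊢ p3, (((p3⊥ ⅋ p3) ⊗ p3⊥) ⊗ (p3⊥ ⅋ p3))
  [⊗]  ⊢ p3, ((p3⊥ ⅋ p3) ⊗ p3⊥)
    [⅋]  ⊢ (p3⊥ ⅋ p3)
      [Ax]  ⊢ p3, p3⊥
    [Ax]  ⊢ p3, p3⊥
  [⅋]  ⊢ (p3⊥ ⅋ p3)
    [Ax]  ⊢ p3, p3⊥

Result: YES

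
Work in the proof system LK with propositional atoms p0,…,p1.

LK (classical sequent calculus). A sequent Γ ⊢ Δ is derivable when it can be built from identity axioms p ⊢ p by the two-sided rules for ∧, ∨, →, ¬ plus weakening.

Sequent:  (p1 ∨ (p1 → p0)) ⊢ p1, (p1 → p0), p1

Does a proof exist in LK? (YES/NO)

Derivation trace:
[WR] (p1 ∨ (p1 → p0)) ⊢ p1, (p1 → p0), p1
  [∨L] (p1 ∨ (p1 → p0)) ⊢ p1, (p1 → p0)
    [Ax] p1 ⊢ p1
    [→R] (p1 → p0) ⊢ (p1 → p0)
      [→L] p1, (p1 → p0) ⊢ p0
        [Ax] p1 ⊢ p1
        [Ax] p0 ⊢ p0

Result: YES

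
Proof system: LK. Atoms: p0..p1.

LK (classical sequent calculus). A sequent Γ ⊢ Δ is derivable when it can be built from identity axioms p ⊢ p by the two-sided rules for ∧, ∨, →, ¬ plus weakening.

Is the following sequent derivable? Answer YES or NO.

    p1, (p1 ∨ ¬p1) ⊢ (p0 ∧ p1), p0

Search for a countermodel by truth-table:
  v=00: Γ:[p1=F, (p1 ∨ ¬p1)=T] Δ:[(p0 ∧ p1)=F, p0=F] refutes=False
  v=01: Γ:[p1=T, (p1 ∨ ¬p1)=T] Δ:[(p0 ∧ p1)=F, p0=F] refutes=True  ← countermodel

Result: NO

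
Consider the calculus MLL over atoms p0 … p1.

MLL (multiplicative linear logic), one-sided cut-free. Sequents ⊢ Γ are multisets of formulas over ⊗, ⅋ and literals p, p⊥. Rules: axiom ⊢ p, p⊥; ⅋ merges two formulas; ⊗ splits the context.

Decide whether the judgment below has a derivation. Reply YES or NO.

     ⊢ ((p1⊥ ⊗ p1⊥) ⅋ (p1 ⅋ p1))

Proof tree:
[⅋]  ⊢ ((p1⊥ ⊗ p1⊥) ⅋ (p1 ⅋ p1))
  [⅋]  ⊢ (p1⊥ ⊗ p1⊥), (p1 ⅋ p1)
    [⊗]  ⊢ p1, p1, (p1⊥ ⊗ p1⊥)
      [Ax]  ⊢ p1, p1⊥
      [Ax]  ⊢ p1, p1⊥

Result: YES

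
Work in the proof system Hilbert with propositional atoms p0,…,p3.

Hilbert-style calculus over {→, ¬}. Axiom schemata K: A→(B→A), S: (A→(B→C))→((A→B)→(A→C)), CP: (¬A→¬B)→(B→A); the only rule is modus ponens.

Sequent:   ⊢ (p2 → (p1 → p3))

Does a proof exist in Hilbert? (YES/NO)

Search for a countermodel by truth-table:
  v=0000: Γ:[] Δ:[(p2 → (p1 → p3))=T] refutes=False
  v=0001: Γ:[] Δ:[(p2 → (p1 → p3))=T] refutes=False
  v=0010: Γ:[] Δ:[(p2 → (p1 → p3))=T] refutes=False
  v=0011: Γ:[] Δ:[(p2 → (p1 → p3))=T] refutes=False
  v=0100: Γ:[] Δ:[(p2 → (p1 → p3))=T] refutes=False
  v=0101: Γ:[] Δ:[(p2 → (p1 → p3))=T] refutes=False
  v=0110: Γ:[] Δ:[(p2 → (p1 → p3))=F] refutes=True  ← countermodel

Result: NO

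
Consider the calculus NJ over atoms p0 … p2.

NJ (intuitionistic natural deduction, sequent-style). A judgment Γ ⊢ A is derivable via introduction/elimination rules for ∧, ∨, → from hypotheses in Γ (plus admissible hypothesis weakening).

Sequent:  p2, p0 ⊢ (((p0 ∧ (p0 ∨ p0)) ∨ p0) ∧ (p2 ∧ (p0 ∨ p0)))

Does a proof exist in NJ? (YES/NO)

Derivation (root first):
[∧I] p2, p0 ⊢ (((p0 ∧ (p0 ∨ p0)) ∨ p0) ∧ (p2 ∧ (p0 ∨ p0)))
  [∨I₁] p0 ⊢ ((p0 ∧ (p0 ∨ p0)) ∨ p0)
    [∧I] p0 ⊢ (p0 ∧ (p0 ∨ p0))
      [Ax] p0 ⊢ p0
      [∨I₁] p0 ⊢ (p0 ∨ p0)
        [Ax] p0 ⊢ p0
  [∧I] p2, p0 ⊢ (p2 ∧ (p0 ∨ p0))
    [Ax] p2 ⊢ p2
    [∨I₁] p0 ⊢ (p0 ∨ p0)
      [Ax] p0 ⊢ p0

Result: YES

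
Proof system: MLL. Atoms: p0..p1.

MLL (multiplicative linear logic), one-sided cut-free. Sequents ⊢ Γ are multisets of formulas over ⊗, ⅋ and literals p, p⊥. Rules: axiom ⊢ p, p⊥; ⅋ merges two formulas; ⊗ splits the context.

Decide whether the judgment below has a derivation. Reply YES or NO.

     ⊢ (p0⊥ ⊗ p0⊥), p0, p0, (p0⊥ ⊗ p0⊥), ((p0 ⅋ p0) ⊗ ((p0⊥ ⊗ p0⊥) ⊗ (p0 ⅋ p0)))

Proof tree:
[⊗]  ⊢ (p0⊥ ⊗ p0⊥), p0, p0, (p0⊥ ⊗ p0⊥), ((p0 ⅋ p0) ⊗ ((p0⊥ ⊗ p0⊥) ⊗ (p0 ⅋ p0)))
  [⅋]  ⊢ (p0⊥ ⊗ p0⊥), (p0 ⅋ p0)
    [⊗]  ⊢ p0, p0, (p0⊥ ⊗ p0⊥)
      [Ax]  ⊢ p0, p0⊥
      [Ax]  ⊢ p0, p0⊥
  [⊗]  ⊢ p0, p0, (p0⊥ ⊗ p0⊥), ((p0⊥ ⊗ p0⊥) ⊗ (p0 ⅋ p0))
    [⊗]  ⊢ p0, p0, (p0⊥ ⊗ p0⊥)
      [Ax]  ⊢ p0, p0⊥
      [Ax]  ⊢ p0, p0⊥
    [⅋]  ⊢ (p0⊥ ⊗ p0⊥), (p0 ⅋ p0)
      [⊗]  ⊢ p0, p0, (p0⊥ ⊗ p0⊥)
        [Ax]  ⊢ p0, p0⊥
        [Ax]  ⊢ p0, p0⊥

Result: YES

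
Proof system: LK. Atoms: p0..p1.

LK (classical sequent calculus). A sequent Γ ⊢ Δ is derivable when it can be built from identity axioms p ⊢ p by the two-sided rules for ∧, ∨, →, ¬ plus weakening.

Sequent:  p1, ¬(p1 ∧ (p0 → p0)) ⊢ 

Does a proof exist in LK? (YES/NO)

Proof tree:
[¬L] p1, ¬(p1 ∧ (p0 → p0)) ⊢ 
  [∧R] p1 ⊢ (p1 ∧ (p0 → p0))
    [Ax] p1 ⊢ p1
    [→R]  ⊢ (p0 → p0)
      [Ax] p0 ⊢ p0

Result: YES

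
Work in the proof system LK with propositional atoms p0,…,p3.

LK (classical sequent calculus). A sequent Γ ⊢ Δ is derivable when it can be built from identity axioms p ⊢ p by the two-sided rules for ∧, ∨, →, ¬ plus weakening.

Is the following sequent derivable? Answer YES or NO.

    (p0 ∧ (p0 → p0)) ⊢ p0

Derivation (root first):
[∧L] (p0 ∧ (p0 → p0)) ⊢ p0
  [→L] p0, (p0 → p0) ⊢ p0
    [Ax] p0 ⊢ p0
    [Ax] p0 ⊢ p0

Result: YES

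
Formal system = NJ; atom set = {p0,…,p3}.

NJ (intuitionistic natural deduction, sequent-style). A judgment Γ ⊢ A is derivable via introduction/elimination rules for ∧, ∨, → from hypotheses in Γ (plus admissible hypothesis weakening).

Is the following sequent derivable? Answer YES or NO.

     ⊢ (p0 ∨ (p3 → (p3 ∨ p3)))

Derivation trace:
[∨I₂]  ⊢ (p0 ∨ (p3 → (p3 ∨ p3)))
  [→I]  ⊢ (p3 → (p3 ∨ p3))
    [∨I₂] p3 ⊢ (p3 ∨ p3)
      [Ax] p3 ⊢ p3

Result: YES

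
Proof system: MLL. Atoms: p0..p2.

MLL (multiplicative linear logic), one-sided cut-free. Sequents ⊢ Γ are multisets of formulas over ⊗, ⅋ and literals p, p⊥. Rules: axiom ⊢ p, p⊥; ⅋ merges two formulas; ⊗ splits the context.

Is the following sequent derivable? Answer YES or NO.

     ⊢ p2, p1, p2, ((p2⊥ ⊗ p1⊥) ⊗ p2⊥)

Proof tree:
[⊗]  ⊢ p2, p1, p2, ((p2⊥ ⊗ p1⊥) ⊗ p2⊥)
  [⊗]  ⊢ p2, p1, (p2⊥ ⊗ p1⊥)
    [Ax]  ⊢ p2, p2⊥
    [Ax]  ⊢ p1, p1⊥
  [Ax]  ⊢ p2, p2⊥

Result: YES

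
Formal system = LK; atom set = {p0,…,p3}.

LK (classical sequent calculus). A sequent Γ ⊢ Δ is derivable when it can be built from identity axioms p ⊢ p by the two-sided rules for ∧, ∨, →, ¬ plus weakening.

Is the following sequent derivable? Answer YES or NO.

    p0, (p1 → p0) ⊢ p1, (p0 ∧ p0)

Derivation trace:
[→L] p0, (p1 → p0) ⊢ p1, (p0 ∧ p0)
  [WR] p0 ⊢ (p0 ∧ p0), p1
    [∧R] p0 ⊢ (p0 ∧ p0)
      [Ax] p0 ⊢ p0
      [Ax] p0 ⊢ p0
  [WR] p0 ⊢ (p0 ∧ p0), p1
    [∧R] p0 ⊢ (p0 ∧ p0)
      [Ax] p0 ⊢ p0
      [Ax] p0 ⊢ p0

Result: YES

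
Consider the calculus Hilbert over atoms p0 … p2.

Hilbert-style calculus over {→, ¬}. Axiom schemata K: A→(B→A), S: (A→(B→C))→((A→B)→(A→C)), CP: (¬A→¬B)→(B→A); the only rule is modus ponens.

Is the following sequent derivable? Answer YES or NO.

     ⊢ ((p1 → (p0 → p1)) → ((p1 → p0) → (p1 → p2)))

Enumerate valuations to refute Γ ⊢ Δ:
  v=000: Γ:[] Δ:[((p1 → (p0 → p1)) → ((p1 → p0) → (p1 → p2)))=T] refutes=False
  v=001: Γ:[] Δ:[((p1 → (p0 → p1)) → ((p1 → p0) → (p1 → p2)))=T] refutes=False
  v=010: Γ:[] Δ:[((p1 → (p0 → p1)) → ((p1 → p0) → (p1 → p2)))=T] refutes=False
  v=011: Γ:[] Δ:[((p1 → (p0 → p1)) → ((p1 → p0) → (p1 → p2)))=T] refutes=False
  v=100: Γ:[] Δ:[((p1 → (p0 → p1)) → ((p1 → p0) → (p1 → p2)))=T] refutes=False
  v=101: Γ:[] Δ:[((p1 → (p0 → p1)) → ((p1 → p0) → (p1 → p2)))=T] refutes=False
  v=110: Γ:[] Δ:[((p1 → (p0 → p1)) → ((p1 → p0) → (p1 → p2)))=F] refutes=True  ← countermodel

Result: NO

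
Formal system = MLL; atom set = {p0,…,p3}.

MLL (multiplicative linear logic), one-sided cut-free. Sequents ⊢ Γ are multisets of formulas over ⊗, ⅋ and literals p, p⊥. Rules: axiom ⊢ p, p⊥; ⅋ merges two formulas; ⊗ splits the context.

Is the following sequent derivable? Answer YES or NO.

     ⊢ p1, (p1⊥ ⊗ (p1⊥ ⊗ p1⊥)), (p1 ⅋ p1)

Derivation trace:
[⅋]  ⊢ p1, (p1⊥ ⊗ (p1⊥ ⊗ p1⊥)), (p1 ⅋ p1)
  [⊗]  ⊢ p1, p1, p1, (p1⊥ ⊗ (p1⊥ ⊗ p1⊥))
    [Ax]  ⊢ p1, p1⊥
    [⊗]  ⊢ p1, p1, (p1⊥ ⊗ p1⊥)
      [Ax]  ⊢ p1, p1⊥
      [Ax]  ⊢ p1, p1⊥

Result: YES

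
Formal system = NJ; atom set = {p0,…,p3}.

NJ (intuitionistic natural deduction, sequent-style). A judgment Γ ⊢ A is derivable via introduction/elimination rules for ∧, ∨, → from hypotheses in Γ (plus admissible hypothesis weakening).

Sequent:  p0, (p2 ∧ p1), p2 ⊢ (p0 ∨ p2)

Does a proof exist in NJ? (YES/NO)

Derivation trace:
[Wk] p0, (p2 ∧ p1), p2 ⊢ (p0 ∨ p2)
  [Wk] p0, (p2 ∧ p1) ⊢ (p0 ∨ p2)
    [∨I₁] p0 ⊢ (p0 ∨ p2)
      [Ax] p0 ⊢ p0

Result: YES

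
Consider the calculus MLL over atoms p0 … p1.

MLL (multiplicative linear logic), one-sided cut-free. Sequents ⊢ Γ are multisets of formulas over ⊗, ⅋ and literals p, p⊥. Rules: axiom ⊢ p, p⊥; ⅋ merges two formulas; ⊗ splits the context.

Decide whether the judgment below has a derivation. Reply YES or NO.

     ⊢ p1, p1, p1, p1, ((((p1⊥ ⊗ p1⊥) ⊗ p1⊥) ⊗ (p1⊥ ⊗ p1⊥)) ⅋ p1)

Derivation trace:
[⅋]  ⊢ p1, p1, p1, p1, ((((p1⊥ ⊗ p1⊥) ⊗ p1⊥) ⊗ (p1⊥ ⊗ p1⊥)) ⅋ p1)
  [⊗]  ⊢ p1, p1, p1, p1, p1, (((p1⊥ ⊗ p1⊥) ⊗ p1⊥) ⊗ (p1⊥ ⊗ p1⊥))
    [⊗]  ⊢ p1, p1, p1, ((p1⊥ ⊗ p1⊥) ⊗ p1⊥)
      [⊗]  ⊢ p1, p1, (p1⊥ ⊗ p1⊥)
        [Ax]  ⊢ p1, p1⊥
        [Ax]  ⊢ p1, p1⊥
      [Ax]  ⊢ p1, p1⊥
    [⊗]  ⊢ p1, p1, (p1⊥ ⊗ p1⊥)
      [Ax]  ⊢ p1, p1⊥
      [Ax]  ⊢ p1, p1⊥

Result: YES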